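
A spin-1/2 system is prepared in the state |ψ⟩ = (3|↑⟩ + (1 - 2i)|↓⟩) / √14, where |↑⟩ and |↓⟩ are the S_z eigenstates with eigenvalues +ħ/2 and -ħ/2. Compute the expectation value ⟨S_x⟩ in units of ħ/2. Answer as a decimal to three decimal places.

⟨σ_x⟩ = 2 Re(a* b)/(|a|²+|b|²) with a = 3, b = (1 - 2i).
a* b = (3 - 6i), so ⟨σ_x⟩ = 6/14.
⟨S_x⟩ = (ħ/2)·⟨σ_x⟩.

0.429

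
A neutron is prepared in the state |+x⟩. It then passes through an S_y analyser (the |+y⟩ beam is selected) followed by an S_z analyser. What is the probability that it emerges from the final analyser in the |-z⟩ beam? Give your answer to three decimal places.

0.250

First analyser (S_y): from |+x⟩, P(|+y⟩) = 1/2.
After stage 1 the state is |+y⟩; P(|-z⟩) = |⟨-z|+y⟩|² = 1/2.
Joint probability = 1/2 × 1/2 = 0.250.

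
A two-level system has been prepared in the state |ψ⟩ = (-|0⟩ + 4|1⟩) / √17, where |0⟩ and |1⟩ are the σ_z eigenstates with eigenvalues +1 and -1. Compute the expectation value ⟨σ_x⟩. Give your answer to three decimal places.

⟨σ_x⟩ = 2 Re(a* b)/(|a|²+|b|²) with a = -1, b = 4.
a* b = -4, so ⟨σ_x⟩ = -8/17.

-0.471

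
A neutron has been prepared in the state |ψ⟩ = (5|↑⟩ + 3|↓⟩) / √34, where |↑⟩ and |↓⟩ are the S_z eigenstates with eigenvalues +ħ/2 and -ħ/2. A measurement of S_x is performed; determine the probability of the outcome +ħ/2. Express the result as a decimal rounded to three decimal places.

|+x⟩ = (|↑⟩ + |↓⟩)/√2, so ⟨+x|ψ⟩ = (8) / (√2·√34).
P = |8|² / 68 = 64/68.

0.941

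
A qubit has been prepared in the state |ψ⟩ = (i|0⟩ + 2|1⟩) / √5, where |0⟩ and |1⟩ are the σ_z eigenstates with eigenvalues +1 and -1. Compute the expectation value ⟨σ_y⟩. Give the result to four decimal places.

-0.8000

⟨σ_y⟩ = 2 Im(a* b)/(|a|²+|b|²) with a = i, b = 2.
a* b = -2i, so ⟨σ_y⟩ = -4/5.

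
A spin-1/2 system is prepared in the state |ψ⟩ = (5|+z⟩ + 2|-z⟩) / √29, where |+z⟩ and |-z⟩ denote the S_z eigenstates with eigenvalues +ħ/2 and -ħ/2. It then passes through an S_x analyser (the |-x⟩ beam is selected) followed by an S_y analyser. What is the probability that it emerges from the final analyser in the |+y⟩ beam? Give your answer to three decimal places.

0.078

First analyser (S_x): P(|-x⟩) = |⟨-x|ψ⟩|² = 9/58.
After stage 1 the state is |-x⟩; P(|+y⟩) = |⟨+y|-x⟩|² = 1/2.
Joint probability = 9/58 × 1/2 = 0.078.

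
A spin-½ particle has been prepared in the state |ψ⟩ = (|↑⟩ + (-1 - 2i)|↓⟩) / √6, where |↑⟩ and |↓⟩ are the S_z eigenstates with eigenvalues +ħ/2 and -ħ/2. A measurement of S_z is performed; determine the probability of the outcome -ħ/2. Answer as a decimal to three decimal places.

The -ħ/2 outcome corresponds to |↓⟩. Its amplitude in |ψ⟩ is (-1 - 2i)/√6.
P = |-1 - 2i|² / 6 = 5/6.

0.833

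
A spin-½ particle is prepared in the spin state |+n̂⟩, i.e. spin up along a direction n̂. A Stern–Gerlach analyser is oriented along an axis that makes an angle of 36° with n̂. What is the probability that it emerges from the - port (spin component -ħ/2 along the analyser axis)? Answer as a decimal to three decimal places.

0.095

For spin-½, the probability of finding spin-up along an axis at angle θ to the initial spin direction is cos²(θ/2); spin-down is sin²(θ/2).
θ = 36°, so P = sin²(18°) ≈ 0.095.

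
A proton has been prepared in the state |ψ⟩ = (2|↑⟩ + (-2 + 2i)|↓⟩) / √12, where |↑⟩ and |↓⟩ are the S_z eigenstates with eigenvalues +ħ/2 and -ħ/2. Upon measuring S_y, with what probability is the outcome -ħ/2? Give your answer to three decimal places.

0.167

|-y⟩ = (|↑⟩ - i|↓⟩)/√2, so ⟨-y|ψ⟩ = (-2i) / (√2·√12).
P = |-2i|² / 24 = 4/24.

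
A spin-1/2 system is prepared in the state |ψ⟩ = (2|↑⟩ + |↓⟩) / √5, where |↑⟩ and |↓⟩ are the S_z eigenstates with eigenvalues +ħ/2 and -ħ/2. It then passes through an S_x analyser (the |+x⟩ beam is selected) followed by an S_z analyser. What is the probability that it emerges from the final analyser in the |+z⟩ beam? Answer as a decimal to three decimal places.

0.450

First analyser (S_x): P(|+x⟩) = |⟨+x|ψ⟩|² = 9/10.
After stage 1 the state is |+x⟩; P(|+z⟩) = |⟨+z|+x⟩|² = 1/2.
Joint probability = 9/10 × 1/2 = 0.450.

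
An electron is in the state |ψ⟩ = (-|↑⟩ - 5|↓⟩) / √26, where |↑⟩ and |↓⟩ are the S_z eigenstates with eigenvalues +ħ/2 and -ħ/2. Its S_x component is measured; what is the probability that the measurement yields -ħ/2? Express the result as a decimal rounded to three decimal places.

0.308

|-x⟩ = (|↑⟩ - |↓⟩)/√2, so ⟨-x|ψ⟩ = (4) / (√2·√26).
P = |4|² / 52 = 16/52.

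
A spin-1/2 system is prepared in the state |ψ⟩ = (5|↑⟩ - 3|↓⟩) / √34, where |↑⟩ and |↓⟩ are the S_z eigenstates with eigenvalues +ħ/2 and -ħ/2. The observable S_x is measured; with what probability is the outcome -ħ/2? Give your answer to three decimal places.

|-x⟩ = (|↑⟩ - |↓⟩)/√2, so ⟨-x|ψ⟩ = (8) / (√2·√34).
P = |8|² / 68 = 64/68.

0.941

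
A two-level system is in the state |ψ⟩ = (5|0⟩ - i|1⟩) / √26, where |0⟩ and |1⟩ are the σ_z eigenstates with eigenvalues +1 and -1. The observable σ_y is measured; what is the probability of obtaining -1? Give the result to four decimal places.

0.6923

|-y⟩ = (|0⟩ - i|1⟩)/√2, so ⟨-y|ψ⟩ = (6) / (√2·√26).
P = |6|² / 52 = 36/52.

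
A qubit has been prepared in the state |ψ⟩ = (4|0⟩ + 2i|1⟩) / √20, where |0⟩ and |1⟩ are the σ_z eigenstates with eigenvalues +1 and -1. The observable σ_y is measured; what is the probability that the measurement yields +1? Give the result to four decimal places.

|+y⟩ = (|0⟩ + i|1⟩)/√2, so ⟨+y|ψ⟩ = (6) / (√2·√20).
P = |6|² / 40 = 36/40.

0.9000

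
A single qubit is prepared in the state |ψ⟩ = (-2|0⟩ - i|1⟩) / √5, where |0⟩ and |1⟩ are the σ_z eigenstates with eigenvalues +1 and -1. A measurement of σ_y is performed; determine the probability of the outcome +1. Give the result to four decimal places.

|+y⟩ = (|0⟩ + i|1⟩)/√2, so ⟨+y|ψ⟩ = (-3) / (√2·√5).
P = |-3|² / 10 = 9/10.

0.9000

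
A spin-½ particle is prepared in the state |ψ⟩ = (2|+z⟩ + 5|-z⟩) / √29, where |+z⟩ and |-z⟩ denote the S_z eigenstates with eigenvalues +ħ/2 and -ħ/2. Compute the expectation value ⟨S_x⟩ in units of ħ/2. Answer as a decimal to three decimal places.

0.690

⟨σ_x⟩ = 2 Re(a* b)/(|a|²+|b|²) with a = 2, b = 5.
a* b = 10, so ⟨σ_x⟩ = 20/29.
⟨S_x⟩ = (ħ/2)·⟨σ_x⟩.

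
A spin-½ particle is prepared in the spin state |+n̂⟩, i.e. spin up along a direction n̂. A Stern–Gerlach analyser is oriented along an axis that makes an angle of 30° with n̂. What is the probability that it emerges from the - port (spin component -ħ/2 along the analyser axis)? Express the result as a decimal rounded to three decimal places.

0.067

For spin-½, the probability of finding spin-up along an axis at angle θ to the initial spin direction is cos²(θ/2); spin-down is sin²(θ/2).
θ = 30°, so P = sin²(15°) ≈ 0.067.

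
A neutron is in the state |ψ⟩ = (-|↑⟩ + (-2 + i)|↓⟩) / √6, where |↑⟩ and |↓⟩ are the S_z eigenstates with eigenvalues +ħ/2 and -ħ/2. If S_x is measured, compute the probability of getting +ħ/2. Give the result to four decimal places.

0.8333

|+x⟩ = (|↑⟩ + |↓⟩)/√2, so ⟨+x|ψ⟩ = (-3 + i) / (√2·√6).
P = |-3 + i|² / 12 = 10/12.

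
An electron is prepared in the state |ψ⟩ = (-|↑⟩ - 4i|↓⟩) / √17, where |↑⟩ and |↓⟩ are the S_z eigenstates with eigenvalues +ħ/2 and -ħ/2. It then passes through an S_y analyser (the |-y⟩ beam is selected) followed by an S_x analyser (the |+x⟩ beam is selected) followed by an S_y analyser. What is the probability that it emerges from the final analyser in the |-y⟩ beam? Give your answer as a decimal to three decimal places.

0.066

First analyser (S_y): P(|-y⟩) = |⟨-y|ψ⟩|² = 9/34.
After stage 1 the state is |-y⟩; P(|+x⟩) = |⟨+x|-y⟩|² = 1/2.
After stage 2 the state is |+x⟩; P(|-y⟩) = |⟨-y|+x⟩|² = 1/2.
Joint probability = 9/34 × 1/2 × 1/2 = 0.066.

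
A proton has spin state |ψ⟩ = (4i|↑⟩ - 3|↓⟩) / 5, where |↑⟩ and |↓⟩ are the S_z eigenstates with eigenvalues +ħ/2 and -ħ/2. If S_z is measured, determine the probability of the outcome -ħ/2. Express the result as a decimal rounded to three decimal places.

The -ħ/2 outcome corresponds to |↓⟩. Its amplitude in |ψ⟩ is -3/5.
P = |-3|² / 25 = 9/25.

0.360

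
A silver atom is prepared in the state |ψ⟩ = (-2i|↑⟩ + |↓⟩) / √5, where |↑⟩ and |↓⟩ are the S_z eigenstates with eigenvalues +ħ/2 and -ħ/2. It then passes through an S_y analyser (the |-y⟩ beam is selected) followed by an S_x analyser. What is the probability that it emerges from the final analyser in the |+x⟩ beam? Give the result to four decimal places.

First analyser (S_y): P(|-y⟩) = |⟨-y|ψ⟩|² = 1/10.
After stage 1 the state is |-y⟩; P(|+x⟩) = |⟨+x|-y⟩|² = 1/2.
Joint probability = 1/10 × 1/2 = 0.0500.

0.0500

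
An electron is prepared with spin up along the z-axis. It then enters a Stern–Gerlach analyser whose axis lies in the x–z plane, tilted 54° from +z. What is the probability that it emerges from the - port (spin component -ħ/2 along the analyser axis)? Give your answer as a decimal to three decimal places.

For spin-½, the probability of finding spin-up along an axis at angle θ to the initial spin direction is cos²(θ/2); spin-down is sin²(θ/2).
θ = 54°, so P = sin²(27°) ≈ 0.206.

0.206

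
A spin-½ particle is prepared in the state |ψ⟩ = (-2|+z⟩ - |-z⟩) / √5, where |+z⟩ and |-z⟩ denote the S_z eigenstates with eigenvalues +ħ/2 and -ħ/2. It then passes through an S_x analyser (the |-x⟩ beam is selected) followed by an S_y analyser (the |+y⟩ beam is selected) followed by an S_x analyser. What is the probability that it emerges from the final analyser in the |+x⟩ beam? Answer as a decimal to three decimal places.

0.025

First analyser (S_x): P(|-x⟩) = |⟨-x|ψ⟩|² = 1/10.
After stage 1 the state is |-x⟩; P(|+y⟩) = |⟨+y|-x⟩|² = 1/2.
After stage 2 the state is |+y⟩; P(|+x⟩) = |⟨+x|+y⟩|² = 1/2.
Joint probability = 1/10 × 1/2 × 1/2 = 0.025.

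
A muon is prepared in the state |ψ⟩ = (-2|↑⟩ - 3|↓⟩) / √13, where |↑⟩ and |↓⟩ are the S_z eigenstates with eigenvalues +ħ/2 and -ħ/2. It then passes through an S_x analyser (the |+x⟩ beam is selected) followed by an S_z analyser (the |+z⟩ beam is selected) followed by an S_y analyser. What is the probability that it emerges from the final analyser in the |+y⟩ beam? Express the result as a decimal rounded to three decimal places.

0.240

First analyser (S_x): P(|+x⟩) = |⟨+x|ψ⟩|² = 25/26.
After stage 1 the state is |+x⟩; P(|+z⟩) = |⟨+z|+x⟩|² = 1/2.
After stage 2 the state is |+z⟩; P(|+y⟩) = |⟨+y|+z⟩|² = 1/2.
Joint probability = 25/26 × 1/2 × 1/2 = 0.240.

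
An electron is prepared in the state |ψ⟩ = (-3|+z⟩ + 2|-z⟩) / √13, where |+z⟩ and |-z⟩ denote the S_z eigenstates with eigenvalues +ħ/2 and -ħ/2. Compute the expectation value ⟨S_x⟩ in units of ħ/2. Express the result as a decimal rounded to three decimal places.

-0.923

⟨σ_x⟩ = 2 Re(a* b)/(|a|²+|b|²) with a = -3, b = 2.
a* b = -6, so ⟨σ_x⟩ = -12/13.
⟨S_x⟩ = (ħ/2)·⟨σ_x⟩.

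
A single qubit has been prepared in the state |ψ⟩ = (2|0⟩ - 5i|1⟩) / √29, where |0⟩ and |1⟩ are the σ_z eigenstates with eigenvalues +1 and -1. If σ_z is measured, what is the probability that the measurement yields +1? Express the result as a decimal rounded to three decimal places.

The +1 outcome corresponds to |0⟩. Its amplitude in |ψ⟩ is 2/√29.
P = |2|² / 29 = 4/29.

0.138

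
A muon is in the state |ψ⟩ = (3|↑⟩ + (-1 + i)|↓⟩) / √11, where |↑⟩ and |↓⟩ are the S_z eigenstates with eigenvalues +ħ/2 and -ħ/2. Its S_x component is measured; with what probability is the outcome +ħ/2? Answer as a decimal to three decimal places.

0.227

|+x⟩ = (|↑⟩ + |↓⟩)/√2, so ⟨+x|ψ⟩ = (2 + i) / (√2·√11).
P = |2 + i|² / 22 = 5/22.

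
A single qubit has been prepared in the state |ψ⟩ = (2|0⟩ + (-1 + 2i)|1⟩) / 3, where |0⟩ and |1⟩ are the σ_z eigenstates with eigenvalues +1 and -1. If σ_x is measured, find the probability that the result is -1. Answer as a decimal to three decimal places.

|-x⟩ = (|0⟩ - |1⟩)/√2, so ⟨-x|ψ⟩ = (3 - 2i) / (√2·3).
P = |3 - 2i|² / 18 = 13/18.

0.722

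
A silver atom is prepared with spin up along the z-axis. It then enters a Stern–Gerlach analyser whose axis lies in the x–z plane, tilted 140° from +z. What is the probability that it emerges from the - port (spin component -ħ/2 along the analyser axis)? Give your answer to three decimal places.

0.883

For spin-½, the probability of finding spin-up along an axis at angle θ to the initial spin direction is cos²(θ/2); spin-down is sin²(θ/2).
θ = 140°, so P = sin²(70°) ≈ 0.883.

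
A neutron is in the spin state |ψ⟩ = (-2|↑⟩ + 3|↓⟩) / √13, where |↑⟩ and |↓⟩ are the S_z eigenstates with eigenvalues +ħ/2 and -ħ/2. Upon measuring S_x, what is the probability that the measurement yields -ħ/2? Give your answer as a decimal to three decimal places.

|-x⟩ = (|↑⟩ - |↓⟩)/√2, so ⟨-x|ψ⟩ = (-5) / (√2·√13).
P = |-5|² / 26 = 25/26.

0.962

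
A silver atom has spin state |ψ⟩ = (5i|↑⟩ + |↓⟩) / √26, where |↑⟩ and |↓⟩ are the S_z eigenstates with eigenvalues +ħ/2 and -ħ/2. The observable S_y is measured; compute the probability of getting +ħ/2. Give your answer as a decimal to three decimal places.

0.308

|+y⟩ = (|↑⟩ + i|↓⟩)/√2, so ⟨+y|ψ⟩ = (4i) / (√2·√26).
P = |4i|² / 52 = 16/52.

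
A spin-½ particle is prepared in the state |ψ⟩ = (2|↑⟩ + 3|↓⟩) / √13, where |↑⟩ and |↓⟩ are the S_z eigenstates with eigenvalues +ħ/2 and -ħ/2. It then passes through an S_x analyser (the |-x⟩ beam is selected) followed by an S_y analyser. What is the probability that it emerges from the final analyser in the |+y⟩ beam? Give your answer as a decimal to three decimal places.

First analyser (S_x): P(|-x⟩) = |⟨-x|ψ⟩|² = 1/26.
After stage 1 the state is |-x⟩; P(|+y⟩) = |⟨+y|-x⟩|² = 1/2.
Joint probability = 1/26 × 1/2 = 0.019.

0.019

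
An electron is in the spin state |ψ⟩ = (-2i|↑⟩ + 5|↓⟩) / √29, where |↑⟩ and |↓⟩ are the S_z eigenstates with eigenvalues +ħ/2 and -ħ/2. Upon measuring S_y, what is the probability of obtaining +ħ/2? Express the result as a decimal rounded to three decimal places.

0.845

|+y⟩ = (|↑⟩ + i|↓⟩)/√2, so ⟨+y|ψ⟩ = (-7i) / (√2·√29).
P = |-7i|² / 58 = 49/58.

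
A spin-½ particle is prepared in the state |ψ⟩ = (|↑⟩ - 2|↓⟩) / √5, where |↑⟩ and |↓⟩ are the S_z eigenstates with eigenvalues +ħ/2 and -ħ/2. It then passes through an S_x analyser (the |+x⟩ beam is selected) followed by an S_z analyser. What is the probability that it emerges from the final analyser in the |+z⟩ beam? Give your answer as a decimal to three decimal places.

0.050

First analyser (S_x): P(|+x⟩) = |⟨+x|ψ⟩|² = 1/10.
After stage 1 the state is |+x⟩; P(|+z⟩) = |⟨+z|+x⟩|² = 1/2.
Joint probability = 1/10 × 1/2 = 0.050.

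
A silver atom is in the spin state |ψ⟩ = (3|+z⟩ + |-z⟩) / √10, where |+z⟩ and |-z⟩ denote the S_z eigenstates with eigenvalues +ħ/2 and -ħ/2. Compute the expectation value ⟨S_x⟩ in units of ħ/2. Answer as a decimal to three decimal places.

⟨σ_x⟩ = 2 Re(a* b)/(|a|²+|b|²) with a = 3, b = 1.
a* b = 3, so ⟨σ_x⟩ = 6/10.
⟨S_x⟩ = (ħ/2)·⟨σ_x⟩.

0.600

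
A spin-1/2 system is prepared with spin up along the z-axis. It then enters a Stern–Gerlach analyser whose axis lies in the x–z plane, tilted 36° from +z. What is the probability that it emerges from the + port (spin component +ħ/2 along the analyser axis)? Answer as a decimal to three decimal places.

0.905

For spin-½, the probability of finding spin-up along an axis at angle θ to the initial spin direction is cos²(θ/2); spin-down is sin²(θ/2).
θ = 36°, so P = cos²(18°) ≈ 0.905.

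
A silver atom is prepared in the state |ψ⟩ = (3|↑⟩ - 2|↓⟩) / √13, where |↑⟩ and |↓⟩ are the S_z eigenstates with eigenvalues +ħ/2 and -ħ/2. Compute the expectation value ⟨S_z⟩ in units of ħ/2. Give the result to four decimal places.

⟨σ_z⟩ = |a|² - |b|² divided by |a|²+|b|², with a, b the |↑⟩, |↓⟩ amplitudes.
= (9 - 4)/13 = 5/13.
⟨S_z⟩ = (ħ/2)·⟨σ_z⟩.

0.3846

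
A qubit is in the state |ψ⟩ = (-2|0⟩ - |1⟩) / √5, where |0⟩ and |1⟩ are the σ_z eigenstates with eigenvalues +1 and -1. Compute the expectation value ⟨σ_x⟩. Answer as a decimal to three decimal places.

⟨σ_x⟩ = 2 Re(a* b)/(|a|²+|b|²) with a = -2, b = -1.
a* b = 2, so ⟨σ_x⟩ = 4/5.

0.800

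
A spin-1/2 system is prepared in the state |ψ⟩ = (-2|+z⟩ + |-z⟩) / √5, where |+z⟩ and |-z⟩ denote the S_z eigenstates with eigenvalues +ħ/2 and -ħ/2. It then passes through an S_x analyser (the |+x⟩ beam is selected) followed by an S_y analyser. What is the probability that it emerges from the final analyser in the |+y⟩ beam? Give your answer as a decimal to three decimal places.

First analyser (S_x): P(|+x⟩) = |⟨+x|ψ⟩|² = 1/10.
After stage 1 the state is |+x⟩; P(|+y⟩) = |⟨+y|+x⟩|² = 1/2.
Joint probability = 1/10 × 1/2 = 0.050.

0.050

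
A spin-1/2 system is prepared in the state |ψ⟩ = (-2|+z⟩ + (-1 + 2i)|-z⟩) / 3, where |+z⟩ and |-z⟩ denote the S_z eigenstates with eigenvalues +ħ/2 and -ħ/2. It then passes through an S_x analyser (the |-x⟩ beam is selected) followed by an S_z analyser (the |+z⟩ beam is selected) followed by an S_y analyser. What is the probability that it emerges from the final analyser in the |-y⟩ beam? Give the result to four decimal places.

First analyser (S_x): P(|-x⟩) = |⟨-x|ψ⟩|² = 5/18.
After stage 1 the state is |-x⟩; P(|+z⟩) = |⟨+z|-x⟩|² = 1/2.
After stage 2 the state is |+z⟩; P(|-y⟩) = |⟨-y|+z⟩|² = 1/2.
Joint probability = 5/18 × 1/2 × 1/2 = 0.0694.

0.0694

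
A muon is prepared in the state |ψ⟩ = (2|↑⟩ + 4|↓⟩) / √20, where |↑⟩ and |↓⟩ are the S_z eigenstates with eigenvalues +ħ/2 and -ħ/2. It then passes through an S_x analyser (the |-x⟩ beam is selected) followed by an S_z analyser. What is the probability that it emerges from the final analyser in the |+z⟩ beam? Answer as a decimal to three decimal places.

0.050

First analyser (S_x): P(|-x⟩) = |⟨-x|ψ⟩|² = 4/40.
After stage 1 the state is |-x⟩; P(|+z⟩) = |⟨+z|-x⟩|² = 1/2.
Joint probability = 4/40 × 1/2 = 0.050.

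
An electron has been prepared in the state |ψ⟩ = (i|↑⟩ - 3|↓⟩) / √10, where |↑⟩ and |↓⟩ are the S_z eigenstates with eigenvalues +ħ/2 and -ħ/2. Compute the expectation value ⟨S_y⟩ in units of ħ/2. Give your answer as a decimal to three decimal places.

0.600

⟨σ_y⟩ = 2 Im(a* b)/(|a|²+|b|²) with a = i, b = -3.
a* b = 3i, so ⟨σ_y⟩ = 6/10.
⟨S_y⟩ = (ħ/2)·⟨σ_y⟩.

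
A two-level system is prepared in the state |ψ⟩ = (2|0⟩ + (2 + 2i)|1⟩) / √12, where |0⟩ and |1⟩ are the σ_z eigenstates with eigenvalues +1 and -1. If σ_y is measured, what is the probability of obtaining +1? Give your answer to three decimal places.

0.833

|+y⟩ = (|0⟩ + i|1⟩)/√2, so ⟨+y|ψ⟩ = (4 - 2i) / (√2·√12).
P = |4 - 2i|² / 24 = 20/24.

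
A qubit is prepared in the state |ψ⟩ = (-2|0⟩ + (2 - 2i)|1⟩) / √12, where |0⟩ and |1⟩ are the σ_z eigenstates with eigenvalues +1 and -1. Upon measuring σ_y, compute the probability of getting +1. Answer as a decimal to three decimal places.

|+y⟩ = (|0⟩ + i|1⟩)/√2, so ⟨+y|ψ⟩ = (-4 - 2i) / (√2·√12).
P = |-4 - 2i|² / 24 = 20/24.

0.833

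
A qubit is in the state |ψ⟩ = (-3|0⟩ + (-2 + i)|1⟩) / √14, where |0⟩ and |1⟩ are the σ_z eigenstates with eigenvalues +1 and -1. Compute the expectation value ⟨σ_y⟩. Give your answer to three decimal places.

⟨σ_y⟩ = 2 Im(a* b)/(|a|²+|b|²) with a = -3, b = (-2 + i).
a* b = (6 - 3i), so ⟨σ_y⟩ = -6/14.

-0.429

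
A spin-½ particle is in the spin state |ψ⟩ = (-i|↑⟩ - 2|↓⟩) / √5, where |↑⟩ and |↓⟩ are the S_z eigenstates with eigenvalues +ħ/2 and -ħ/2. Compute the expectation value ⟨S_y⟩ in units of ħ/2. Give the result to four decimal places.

⟨σ_y⟩ = 2 Im(a* b)/(|a|²+|b|²) with a = -i, b = -2.
a* b = -2i, so ⟨σ_y⟩ = -4/5.
⟨S_y⟩ = (ħ/2)·⟨σ_y⟩.

-0.8000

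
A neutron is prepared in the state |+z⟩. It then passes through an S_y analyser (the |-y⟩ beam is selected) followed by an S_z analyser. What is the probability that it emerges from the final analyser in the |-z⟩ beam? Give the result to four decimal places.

0.2500

First analyser (S_y): from |+z⟩, P(|-y⟩) = 1/2.
After stage 1 the state is |-y⟩; P(|-z⟩) = |⟨-z|-y⟩|² = 1/2.
Joint probability = 1/2 × 1/2 = 0.2500.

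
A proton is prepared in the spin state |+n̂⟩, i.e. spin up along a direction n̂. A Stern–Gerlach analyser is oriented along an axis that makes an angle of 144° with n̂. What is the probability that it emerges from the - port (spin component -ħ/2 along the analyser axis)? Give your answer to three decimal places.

0.905

For spin-½, the probability of finding spin-up along an axis at angle θ to the initial spin direction is cos²(θ/2); spin-down is sin²(θ/2).
θ = 144°, so P = sin²(72°) ≈ 0.905.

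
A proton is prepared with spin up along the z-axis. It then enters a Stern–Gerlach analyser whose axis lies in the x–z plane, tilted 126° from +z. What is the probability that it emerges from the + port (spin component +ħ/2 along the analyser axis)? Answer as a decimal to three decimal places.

For spin-½, the probability of finding spin-up along an axis at angle θ to the initial spin direction is cos²(θ/2); spin-down is sin²(θ/2).
θ = 126°, so P = cos²(63°) ≈ 0.206.

0.206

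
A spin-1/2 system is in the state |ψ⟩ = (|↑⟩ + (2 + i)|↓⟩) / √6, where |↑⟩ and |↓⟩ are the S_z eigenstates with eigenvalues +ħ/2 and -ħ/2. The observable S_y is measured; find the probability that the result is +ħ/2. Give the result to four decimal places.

|+y⟩ = (|↑⟩ + i|↓⟩)/√2, so ⟨+y|ψ⟩ = (2 - 2i) / (√2·√6).
P = |2 - 2i|² / 12 = 8/12.

0.6667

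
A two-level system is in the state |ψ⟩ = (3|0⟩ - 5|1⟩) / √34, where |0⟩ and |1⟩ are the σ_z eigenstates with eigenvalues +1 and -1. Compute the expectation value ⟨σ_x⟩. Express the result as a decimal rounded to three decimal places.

⟨σ_x⟩ = 2 Re(a* b)/(|a|²+|b|²) with a = 3, b = -5.
a* b = -15, so ⟨σ_x⟩ = -30/34.

-0.882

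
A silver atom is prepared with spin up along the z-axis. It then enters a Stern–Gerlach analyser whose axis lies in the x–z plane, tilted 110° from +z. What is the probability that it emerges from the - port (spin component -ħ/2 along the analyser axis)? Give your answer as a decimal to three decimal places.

For spin-½, the probability of finding spin-up along an axis at angle θ to the initial spin direction is cos²(θ/2); spin-down is sin²(θ/2).
θ = 110°, so P = sin²(55°) ≈ 0.671.

0.671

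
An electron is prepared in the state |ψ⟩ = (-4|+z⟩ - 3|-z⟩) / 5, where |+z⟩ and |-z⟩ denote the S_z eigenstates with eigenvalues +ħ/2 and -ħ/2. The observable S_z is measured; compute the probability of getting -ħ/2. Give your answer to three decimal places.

The -ħ/2 outcome corresponds to |-z⟩. Its amplitude in |ψ⟩ is -3/5.
P = |-3|² / 25 = 9/25.

0.360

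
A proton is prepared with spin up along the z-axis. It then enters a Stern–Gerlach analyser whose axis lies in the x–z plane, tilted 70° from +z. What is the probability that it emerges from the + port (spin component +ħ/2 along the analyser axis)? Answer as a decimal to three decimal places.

For spin-½, the probability of finding spin-up along an axis at angle θ to the initial spin direction is cos²(θ/2); spin-down is sin²(θ/2).
θ = 70°, so P = cos²(35°) ≈ 0.671.

0.671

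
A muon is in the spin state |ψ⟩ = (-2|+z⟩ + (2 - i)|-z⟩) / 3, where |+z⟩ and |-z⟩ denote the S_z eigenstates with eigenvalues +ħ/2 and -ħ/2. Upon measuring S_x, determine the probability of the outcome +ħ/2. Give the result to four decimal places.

0.0556

|+x⟩ = (|+z⟩ + |-z⟩)/√2, so ⟨+x|ψ⟩ = (-i) / (√2·3).
P = |-i|² / 18 = 1/18.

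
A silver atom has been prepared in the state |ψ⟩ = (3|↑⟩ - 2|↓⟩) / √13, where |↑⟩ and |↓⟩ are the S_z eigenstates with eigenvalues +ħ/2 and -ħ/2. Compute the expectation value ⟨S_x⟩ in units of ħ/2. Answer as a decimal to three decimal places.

⟨σ_x⟩ = 2 Re(a* b)/(|a|²+|b|²) with a = 3, b = -2.
a* b = -6, so ⟨σ_x⟩ = -12/13.
⟨S_x⟩ = (ħ/2)·⟨σ_x⟩.

-0.923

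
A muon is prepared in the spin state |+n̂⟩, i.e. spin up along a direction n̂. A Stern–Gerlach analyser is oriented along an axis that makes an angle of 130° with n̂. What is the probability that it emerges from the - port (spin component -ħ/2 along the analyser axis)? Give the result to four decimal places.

0.8214

For spin-½, the probability of finding spin-up along an axis at angle θ to the initial spin direction is cos²(θ/2); spin-down is sin²(θ/2).
θ = 130°, so P = sin²(65°) ≈ 0.8214.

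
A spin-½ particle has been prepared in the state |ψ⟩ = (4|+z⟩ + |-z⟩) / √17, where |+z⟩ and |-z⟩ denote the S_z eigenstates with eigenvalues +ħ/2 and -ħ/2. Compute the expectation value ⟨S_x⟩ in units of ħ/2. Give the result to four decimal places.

0.4706

⟨σ_x⟩ = 2 Re(a* b)/(|a|²+|b|²) with a = 4, b = 1.
a* b = 4, so ⟨σ_x⟩ = 8/17.
⟨S_x⟩ = (ħ/2)·⟨σ_x⟩.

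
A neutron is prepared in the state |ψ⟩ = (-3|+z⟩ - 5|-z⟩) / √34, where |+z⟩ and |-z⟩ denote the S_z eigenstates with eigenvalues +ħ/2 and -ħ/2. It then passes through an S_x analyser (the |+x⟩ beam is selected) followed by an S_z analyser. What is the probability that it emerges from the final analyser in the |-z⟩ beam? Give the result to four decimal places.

First analyser (S_x): P(|+x⟩) = |⟨+x|ψ⟩|² = 64/68.
After stage 1 the state is |+x⟩; P(|-z⟩) = |⟨-z|+x⟩|² = 1/2.
Joint probability = 64/68 × 1/2 = 0.4706.

0.4706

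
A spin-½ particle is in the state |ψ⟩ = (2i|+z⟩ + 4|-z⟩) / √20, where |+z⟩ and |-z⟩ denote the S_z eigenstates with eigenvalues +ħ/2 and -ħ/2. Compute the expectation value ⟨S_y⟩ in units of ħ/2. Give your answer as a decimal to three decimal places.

-0.800

⟨σ_y⟩ = 2 Im(a* b)/(|a|²+|b|²) with a = 2i, b = 4.
a* b = -8i, so ⟨σ_y⟩ = -16/20.
⟨S_y⟩ = (ħ/2)·⟨σ_y⟩.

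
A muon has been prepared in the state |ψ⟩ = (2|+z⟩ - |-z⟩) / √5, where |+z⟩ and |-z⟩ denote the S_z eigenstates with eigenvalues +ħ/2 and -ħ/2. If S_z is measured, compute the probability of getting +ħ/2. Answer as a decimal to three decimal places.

The +ħ/2 outcome corresponds to |+z⟩. Its amplitude in |ψ⟩ is 2/√5.
P = |2|² / 5 = 4/5.

0.800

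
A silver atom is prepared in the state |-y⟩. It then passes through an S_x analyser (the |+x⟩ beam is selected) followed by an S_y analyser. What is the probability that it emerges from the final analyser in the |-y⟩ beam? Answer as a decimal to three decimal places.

First analyser (S_x): from |-y⟩, P(|+x⟩) = 1/2.
After stage 1 the state is |+x⟩; P(|-y⟩) = |⟨-y|+x⟩|² = 1/2.
Joint probability = 1/2 × 1/2 = 0.250.

0.250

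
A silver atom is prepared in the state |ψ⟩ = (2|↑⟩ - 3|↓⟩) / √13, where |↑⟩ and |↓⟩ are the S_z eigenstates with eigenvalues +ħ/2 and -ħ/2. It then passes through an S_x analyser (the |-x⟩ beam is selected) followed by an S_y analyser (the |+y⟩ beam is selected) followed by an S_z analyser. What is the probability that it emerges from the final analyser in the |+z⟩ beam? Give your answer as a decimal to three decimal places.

First analyser (S_x): P(|-x⟩) = |⟨-x|ψ⟩|² = 25/26.
After stage 1 the state is |-x⟩; P(|+y⟩) = |⟨+y|-x⟩|² = 1/2.
After stage 2 the state is |+y⟩; P(|+z⟩) = |⟨+z|+y⟩|² = 1/2.
Joint probability = 25/26 × 1/2 × 1/2 = 0.240.

0.240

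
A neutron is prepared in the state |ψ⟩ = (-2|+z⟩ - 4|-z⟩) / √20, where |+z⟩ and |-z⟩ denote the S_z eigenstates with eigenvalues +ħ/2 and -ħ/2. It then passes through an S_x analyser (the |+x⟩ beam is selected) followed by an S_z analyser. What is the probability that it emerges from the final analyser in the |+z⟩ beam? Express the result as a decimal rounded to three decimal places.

First analyser (S_x): P(|+x⟩) = |⟨+x|ψ⟩|² = 36/40.
After stage 1 the state is |+x⟩; P(|+z⟩) = |⟨+z|+x⟩|² = 1/2.
Joint probability = 36/40 × 1/2 = 0.450.

0.450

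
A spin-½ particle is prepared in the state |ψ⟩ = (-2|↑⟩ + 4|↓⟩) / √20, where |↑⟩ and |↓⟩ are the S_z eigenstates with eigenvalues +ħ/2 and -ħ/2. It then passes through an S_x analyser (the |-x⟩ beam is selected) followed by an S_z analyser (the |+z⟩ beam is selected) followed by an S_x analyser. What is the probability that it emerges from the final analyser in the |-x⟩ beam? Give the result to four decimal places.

0.2250

First analyser (S_x): P(|-x⟩) = |⟨-x|ψ⟩|² = 36/40.
After stage 1 the state is |-x⟩; P(|+z⟩) = |⟨+z|-x⟩|² = 1/2.
After stage 2 the state is |+z⟩; P(|-x⟩) = |⟨-x|+z⟩|² = 1/2.
Joint probability = 36/40 × 1/2 × 1/2 = 0.2250.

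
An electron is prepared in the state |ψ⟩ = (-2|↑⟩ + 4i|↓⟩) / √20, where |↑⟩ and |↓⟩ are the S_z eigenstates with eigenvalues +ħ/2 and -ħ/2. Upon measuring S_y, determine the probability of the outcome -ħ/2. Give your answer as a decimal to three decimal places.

|-y⟩ = (|↑⟩ - i|↓⟩)/√2, so ⟨-y|ψ⟩ = (-6) / (√2·√20).
P = |-6|² / 40 = 36/40.

0.900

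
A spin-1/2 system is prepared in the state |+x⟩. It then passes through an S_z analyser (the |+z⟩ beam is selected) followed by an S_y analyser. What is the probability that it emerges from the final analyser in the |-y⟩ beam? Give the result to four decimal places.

0.2500

First analyser (S_z): from |+x⟩, P(|+z⟩) = 1/2.
After stage 1 the state is |+z⟩; P(|-y⟩) = |⟨-y|+z⟩|² = 1/2.
Joint probability = 1/2 × 1/2 = 0.2500.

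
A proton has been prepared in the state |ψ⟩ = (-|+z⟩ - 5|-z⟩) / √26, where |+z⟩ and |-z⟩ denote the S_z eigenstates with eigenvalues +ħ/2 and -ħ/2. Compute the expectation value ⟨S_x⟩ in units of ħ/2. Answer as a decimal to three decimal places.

0.385

⟨σ_x⟩ = 2 Re(a* b)/(|a|²+|b|²) with a = -1, b = -5.
a* b = 5, so ⟨σ_x⟩ = 10/26.
⟨S_x⟩ = (ħ/2)·⟨σ_x⟩.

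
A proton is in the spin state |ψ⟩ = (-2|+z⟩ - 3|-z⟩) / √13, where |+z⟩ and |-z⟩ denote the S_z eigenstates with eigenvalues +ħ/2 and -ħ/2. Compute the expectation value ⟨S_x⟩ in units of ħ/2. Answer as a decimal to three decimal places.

⟨σ_x⟩ = 2 Re(a* b)/(|a|²+|b|²) with a = -2, b = -3.
a* b = 6, so ⟨σ_x⟩ = 12/13.
⟨S_x⟩ = (ħ/2)·⟨σ_x⟩.

0.923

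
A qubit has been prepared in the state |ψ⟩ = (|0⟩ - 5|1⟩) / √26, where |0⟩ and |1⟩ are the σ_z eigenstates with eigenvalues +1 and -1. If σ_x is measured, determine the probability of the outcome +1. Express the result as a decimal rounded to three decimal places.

|+x⟩ = (|0⟩ + |1⟩)/√2, so ⟨+x|ψ⟩ = (-4) / (√2·√26).
P = |-4|² / 52 = 16/52.

0.308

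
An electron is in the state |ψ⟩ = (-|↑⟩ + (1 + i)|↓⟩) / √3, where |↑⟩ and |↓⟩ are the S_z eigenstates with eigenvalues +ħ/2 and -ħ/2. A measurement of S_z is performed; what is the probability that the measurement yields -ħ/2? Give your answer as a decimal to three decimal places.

0.667

The -ħ/2 outcome corresponds to |↓⟩. Its amplitude in |ψ⟩ is (1 + i)/√3.
P = |1 + i|² / 3 = 2/3.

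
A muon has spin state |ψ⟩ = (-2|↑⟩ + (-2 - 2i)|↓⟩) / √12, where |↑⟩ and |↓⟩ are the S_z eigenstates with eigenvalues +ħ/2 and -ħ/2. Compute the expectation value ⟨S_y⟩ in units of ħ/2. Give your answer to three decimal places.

⟨σ_y⟩ = 2 Im(a* b)/(|a|²+|b|²) with a = -2, b = (-2 - 2i).
a* b = (4 + 4i), so ⟨σ_y⟩ = 8/12.
⟨S_y⟩ = (ħ/2)·⟨σ_y⟩.

0.667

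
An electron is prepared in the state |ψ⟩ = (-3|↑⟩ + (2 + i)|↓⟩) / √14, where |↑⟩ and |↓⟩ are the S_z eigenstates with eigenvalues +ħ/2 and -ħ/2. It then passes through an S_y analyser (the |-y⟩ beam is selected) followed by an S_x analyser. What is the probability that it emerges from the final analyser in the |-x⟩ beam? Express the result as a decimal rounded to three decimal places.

First analyser (S_y): P(|-y⟩) = |⟨-y|ψ⟩|² = 20/28.
After stage 1 the state is |-y⟩; P(|-x⟩) = |⟨-x|-y⟩|² = 1/2.
Joint probability = 20/28 × 1/2 = 0.357.

0.357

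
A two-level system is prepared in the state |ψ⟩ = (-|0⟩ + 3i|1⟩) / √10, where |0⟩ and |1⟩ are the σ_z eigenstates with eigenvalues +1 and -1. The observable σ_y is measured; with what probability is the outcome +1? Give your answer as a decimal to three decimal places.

|+y⟩ = (|0⟩ + i|1⟩)/√2, so ⟨+y|ψ⟩ = (2) / (√2·√10).
P = |2|² / 20 = 4/20.

0.200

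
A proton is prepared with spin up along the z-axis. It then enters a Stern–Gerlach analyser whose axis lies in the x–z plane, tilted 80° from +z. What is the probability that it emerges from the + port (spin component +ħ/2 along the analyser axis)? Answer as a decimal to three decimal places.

0.587

For spin-½, the probability of finding spin-up along an axis at angle θ to the initial spin direction is cos²(θ/2); spin-down is sin²(θ/2).
θ = 80°, so P = cos²(40°) ≈ 0.587.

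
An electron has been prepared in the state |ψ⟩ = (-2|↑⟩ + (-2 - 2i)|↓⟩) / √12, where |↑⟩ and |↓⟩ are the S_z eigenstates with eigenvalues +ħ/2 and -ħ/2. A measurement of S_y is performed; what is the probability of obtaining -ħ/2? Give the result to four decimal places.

|-y⟩ = (|↑⟩ - i|↓⟩)/√2, so ⟨-y|ψ⟩ = (-2i) / (√2·√12).
P = |-2i|² / 24 = 4/24.

0.1667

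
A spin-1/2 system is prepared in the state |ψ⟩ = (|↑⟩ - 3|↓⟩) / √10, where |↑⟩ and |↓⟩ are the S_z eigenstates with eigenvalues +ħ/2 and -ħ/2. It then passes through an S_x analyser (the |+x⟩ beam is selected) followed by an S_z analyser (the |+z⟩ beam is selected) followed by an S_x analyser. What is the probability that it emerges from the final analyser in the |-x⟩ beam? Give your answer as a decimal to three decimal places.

First analyser (S_x): P(|+x⟩) = |⟨+x|ψ⟩|² = 4/20.
After stage 1 the state is |+x⟩; P(|+z⟩) = |⟨+z|+x⟩|² = 1/2.
After stage 2 the state is |+z⟩; P(|-x⟩) = |⟨-x|+z⟩|² = 1/2.
Joint probability = 4/20 × 1/2 × 1/2 = 0.050.

0.050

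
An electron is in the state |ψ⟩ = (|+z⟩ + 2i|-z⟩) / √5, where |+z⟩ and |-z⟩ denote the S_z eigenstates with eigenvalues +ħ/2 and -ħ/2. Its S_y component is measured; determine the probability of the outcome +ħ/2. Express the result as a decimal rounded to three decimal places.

0.900

|+y⟩ = (|+z⟩ + i|-z⟩)/√2, so ⟨+y|ψ⟩ = (3) / (√2·√5).
P = |3|² / 10 = 9/10.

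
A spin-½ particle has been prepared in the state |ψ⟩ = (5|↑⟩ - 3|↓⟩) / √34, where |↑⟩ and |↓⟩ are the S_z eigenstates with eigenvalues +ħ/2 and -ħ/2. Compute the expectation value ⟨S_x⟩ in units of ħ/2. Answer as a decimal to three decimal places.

⟨σ_x⟩ = 2 Re(a* b)/(|a|²+|b|²) with a = 5, b = -3.
a* b = -15, so ⟨σ_x⟩ = -30/34.
⟨S_x⟩ = (ħ/2)·⟨σ_x⟩.

-0.882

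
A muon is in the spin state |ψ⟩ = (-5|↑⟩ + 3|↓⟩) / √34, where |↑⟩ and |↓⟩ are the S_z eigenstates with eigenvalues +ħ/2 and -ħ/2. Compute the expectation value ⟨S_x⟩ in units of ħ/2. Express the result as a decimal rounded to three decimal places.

⟨σ_x⟩ = 2 Re(a* b)/(|a|²+|b|²) with a = -5, b = 3.
a* b = -15, so ⟨σ_x⟩ = -30/34.
⟨S_x⟩ = (ħ/2)·⟨σ_x⟩.

-0.882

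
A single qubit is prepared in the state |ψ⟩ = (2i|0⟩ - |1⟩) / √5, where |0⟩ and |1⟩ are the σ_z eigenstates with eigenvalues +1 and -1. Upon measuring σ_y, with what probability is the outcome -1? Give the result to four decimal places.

0.1000

|-y⟩ = (|0⟩ - i|1⟩)/√2, so ⟨-y|ψ⟩ = (i) / (√2·√5).
P = |i|² / 10 = 1/10.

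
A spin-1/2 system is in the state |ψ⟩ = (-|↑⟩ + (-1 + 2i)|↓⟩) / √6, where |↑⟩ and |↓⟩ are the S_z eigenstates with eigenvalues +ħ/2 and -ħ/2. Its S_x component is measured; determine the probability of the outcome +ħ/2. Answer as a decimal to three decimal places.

0.667

|+x⟩ = (|↑⟩ + |↓⟩)/√2, so ⟨+x|ψ⟩ = (-2 + 2i) / (√2·√6).
P = |-2 + 2i|² / 12 = 8/12.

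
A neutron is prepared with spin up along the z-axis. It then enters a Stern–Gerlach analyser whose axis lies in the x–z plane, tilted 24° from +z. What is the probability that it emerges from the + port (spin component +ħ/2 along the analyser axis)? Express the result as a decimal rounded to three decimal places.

For spin-½, the probability of finding spin-up along an axis at angle θ to the initial spin direction is cos²(θ/2); spin-down is sin²(θ/2).
θ = 24°, so P = cos²(12°) ≈ 0.957.

0.957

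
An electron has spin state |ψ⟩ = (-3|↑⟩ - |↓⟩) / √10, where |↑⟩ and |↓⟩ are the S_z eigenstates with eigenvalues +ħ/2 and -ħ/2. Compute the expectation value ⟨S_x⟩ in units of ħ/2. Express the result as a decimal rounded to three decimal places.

⟨σ_x⟩ = 2 Re(a* b)/(|a|²+|b|²) with a = -3, b = -1.
a* b = 3, so ⟨σ_x⟩ = 6/10.
⟨S_x⟩ = (ħ/2)·⟨σ_x⟩.

0.600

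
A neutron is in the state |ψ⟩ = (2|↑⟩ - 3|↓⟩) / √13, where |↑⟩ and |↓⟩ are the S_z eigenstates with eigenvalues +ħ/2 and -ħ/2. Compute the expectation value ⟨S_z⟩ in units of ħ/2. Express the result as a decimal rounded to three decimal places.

-0.385

⟨σ_z⟩ = |a|² - |b|² divided by |a|²+|b|², with a, b the |↑⟩, |↓⟩ amplitudes.
= (4 - 9)/13 = -5/13.
⟨S_z⟩ = (ħ/2)·⟨σ_z⟩.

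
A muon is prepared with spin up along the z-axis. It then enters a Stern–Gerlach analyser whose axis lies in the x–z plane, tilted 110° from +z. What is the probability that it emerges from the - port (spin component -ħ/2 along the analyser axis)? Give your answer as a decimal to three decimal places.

0.671

For spin-½, the probability of finding spin-up along an axis at angle θ to the initial spin direction is cos²(θ/2); spin-down is sin²(θ/2).
θ = 110°, so P = sin²(55°) ≈ 0.671.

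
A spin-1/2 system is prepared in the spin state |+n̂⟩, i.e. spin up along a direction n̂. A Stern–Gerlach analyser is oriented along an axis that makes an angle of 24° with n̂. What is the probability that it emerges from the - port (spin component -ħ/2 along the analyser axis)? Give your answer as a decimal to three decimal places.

0.043

For spin-½, the probability of finding spin-up along an axis at angle θ to the initial spin direction is cos²(θ/2); spin-down is sin²(θ/2).
θ = 24°, so P = sin²(12°) ≈ 0.043.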